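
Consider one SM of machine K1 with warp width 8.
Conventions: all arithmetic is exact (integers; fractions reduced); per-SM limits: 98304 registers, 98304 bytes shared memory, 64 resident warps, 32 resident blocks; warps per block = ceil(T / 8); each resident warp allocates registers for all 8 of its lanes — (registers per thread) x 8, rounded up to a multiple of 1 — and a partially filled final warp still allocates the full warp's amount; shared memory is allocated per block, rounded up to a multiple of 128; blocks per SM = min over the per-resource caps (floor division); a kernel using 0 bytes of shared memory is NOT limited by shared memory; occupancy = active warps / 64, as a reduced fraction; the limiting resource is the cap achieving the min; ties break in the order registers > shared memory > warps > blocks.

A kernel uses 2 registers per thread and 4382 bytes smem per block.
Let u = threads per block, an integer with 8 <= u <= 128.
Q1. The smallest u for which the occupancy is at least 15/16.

Answer: u = 17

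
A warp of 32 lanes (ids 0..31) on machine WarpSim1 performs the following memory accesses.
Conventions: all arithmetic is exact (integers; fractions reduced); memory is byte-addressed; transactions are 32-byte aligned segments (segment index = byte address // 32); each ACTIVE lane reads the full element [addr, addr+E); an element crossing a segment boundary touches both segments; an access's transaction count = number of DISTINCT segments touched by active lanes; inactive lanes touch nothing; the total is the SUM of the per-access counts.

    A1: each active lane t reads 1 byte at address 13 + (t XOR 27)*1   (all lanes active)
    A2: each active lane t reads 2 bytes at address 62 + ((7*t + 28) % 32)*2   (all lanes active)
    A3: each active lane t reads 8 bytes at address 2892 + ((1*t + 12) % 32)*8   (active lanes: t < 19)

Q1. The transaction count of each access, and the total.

A1: 2 transactions
A2: 3 transactions
A3: 6 transactions

Answer: 2,3,6; total 11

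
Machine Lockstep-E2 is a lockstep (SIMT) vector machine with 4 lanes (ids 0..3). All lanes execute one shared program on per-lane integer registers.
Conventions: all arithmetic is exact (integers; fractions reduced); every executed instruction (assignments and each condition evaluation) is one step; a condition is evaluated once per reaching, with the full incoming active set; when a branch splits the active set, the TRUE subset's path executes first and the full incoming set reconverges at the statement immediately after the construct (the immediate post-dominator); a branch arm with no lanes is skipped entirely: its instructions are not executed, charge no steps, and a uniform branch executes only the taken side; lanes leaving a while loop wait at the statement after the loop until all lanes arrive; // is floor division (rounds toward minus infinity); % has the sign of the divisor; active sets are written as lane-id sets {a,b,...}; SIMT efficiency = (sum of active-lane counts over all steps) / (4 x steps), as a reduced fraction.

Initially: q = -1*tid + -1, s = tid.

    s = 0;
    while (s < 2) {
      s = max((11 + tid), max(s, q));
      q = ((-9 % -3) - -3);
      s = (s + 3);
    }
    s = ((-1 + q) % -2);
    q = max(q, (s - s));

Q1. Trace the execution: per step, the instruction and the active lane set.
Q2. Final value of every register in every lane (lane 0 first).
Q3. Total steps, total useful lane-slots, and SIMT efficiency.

step 0: s <- 0                       {0,1,2,3}
step 1: eval (s < 2)                 {0,1,2,3}
step 2: s <- max((11 + tid), max(s, q)) {0,1,2,3}
step 3: q <- ((-9 % -3) - -3)        {0,1,2,3}
step 4: s <- (s + 3)                 {0,1,2,3}
step 5: eval (s < 2)                 {0,1,2,3}
step 6: s <- ((-1 + q) % -2)         {0,1,2,3}
step 7: q <- max(q, (s - s))         {0,1,2,3}

Answer: 8 steps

q: 3,3,3,3
s: 0,0,0,0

steps = 8; useful = 32; efficiency = 32/32 = 1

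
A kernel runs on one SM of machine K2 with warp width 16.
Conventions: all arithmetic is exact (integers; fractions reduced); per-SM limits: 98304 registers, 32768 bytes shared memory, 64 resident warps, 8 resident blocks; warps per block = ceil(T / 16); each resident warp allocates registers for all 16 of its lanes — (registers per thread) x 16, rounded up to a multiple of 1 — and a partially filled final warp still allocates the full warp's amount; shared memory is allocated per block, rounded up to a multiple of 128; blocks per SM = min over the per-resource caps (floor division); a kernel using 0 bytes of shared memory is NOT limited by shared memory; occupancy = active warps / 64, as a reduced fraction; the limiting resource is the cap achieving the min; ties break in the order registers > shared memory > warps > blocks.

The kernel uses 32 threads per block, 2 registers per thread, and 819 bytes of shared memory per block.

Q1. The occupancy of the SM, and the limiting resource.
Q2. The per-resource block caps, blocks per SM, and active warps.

Answer: occupancy 1/4, limited by blocks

registers: 1536 blocks
shared memory: 36 blocks
warps: 32 blocks
blocks: 8 blocks

Answer: 8 blocks, 16 active warps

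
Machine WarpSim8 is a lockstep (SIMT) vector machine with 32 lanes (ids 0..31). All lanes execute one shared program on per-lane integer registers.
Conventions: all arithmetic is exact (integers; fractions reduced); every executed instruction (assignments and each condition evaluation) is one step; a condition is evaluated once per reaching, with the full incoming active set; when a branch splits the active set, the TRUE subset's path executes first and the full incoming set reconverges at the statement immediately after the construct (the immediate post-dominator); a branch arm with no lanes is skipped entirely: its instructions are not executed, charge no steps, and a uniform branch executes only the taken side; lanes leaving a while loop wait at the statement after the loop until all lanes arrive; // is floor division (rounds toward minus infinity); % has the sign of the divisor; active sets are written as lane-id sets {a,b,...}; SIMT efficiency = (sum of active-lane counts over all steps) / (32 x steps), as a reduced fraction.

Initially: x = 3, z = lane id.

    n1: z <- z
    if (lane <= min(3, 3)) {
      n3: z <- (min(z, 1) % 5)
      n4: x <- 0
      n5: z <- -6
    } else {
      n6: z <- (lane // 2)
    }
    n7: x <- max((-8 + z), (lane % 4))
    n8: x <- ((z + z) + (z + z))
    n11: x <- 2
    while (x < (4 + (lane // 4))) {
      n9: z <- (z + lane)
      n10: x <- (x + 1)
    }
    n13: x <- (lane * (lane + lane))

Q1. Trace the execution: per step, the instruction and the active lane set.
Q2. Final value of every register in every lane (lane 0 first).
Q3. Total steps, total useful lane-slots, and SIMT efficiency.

step 0: z <- z                       {0,1,2,3,4,5,6,7,8,9,10,11,12,13,14,15,16,17,18,19,20,21,22,23,24,25,26,27,28,29,30,31}
step 1: eval (lane <= min(3, 3))     {0,1,2,3,4,5,6,7,8,9,10,11,12,13,14,15,16,17,18,19,20,21,22,23,24,25,26,27,28,29,30,31}
step 2: z <- (min(z, 1) % 5)         {0,1,2,3}
step 3: x <- 0                       {0,1,2,3}
step 4: z <- -6                      {0,1,2,3}
step 5: z <- (lane // 2)             {4,5,6,7,8,9,10,11,12,13,14,15,16,17,18,19,20,21,22,23,24,25,26,27,28,29,30,31}
step 6: x <- max((-8 + z), (lane % 4)) {0,1,2,3,4,5,6,7,8,9,10,11,12,13,14,15,16,17,18,19,20,21,22,23,24,25,26,27,28,29,30,31}
step 7: x <- ((z + z) + (z + z))     {0,1,2,3,4,5,6,7,8,9,10,11,12,13,14,15,16,17,18,19,20,21,22,23,24,25,26,27,28,29,30,31}
step 8: x <- 2                       {0,1,2,3,4,5,6,7,8,9,10,11,12,13,14,15,16,17,18,19,20,21,22,23,24,25,26,27,28,29,30,31}
step 9: eval (x < (4 + (lane // 4))) {0,1,2,3,4,5,6,7,8,9,10,11,12,13,14,15,16,17,18,19,20,21,22,23,24,25,26,27,28,29,30,31}
step 10: z <- (z + lane)              {0,1,2,3,4,5,6,7,8,9,10,11,12,13,14,15,16,17,18,19,20,21,22,23,24,25,26,27,28,29,30,31}
step 11: x <- (x + 1)                 {0,1,2,3,4,5,6,7,8,9,10,11,12,13,14,15,16,17,18,19,20,21,22,23,24,25,26,27,28,29,30,31}
step 12: eval (x < (4 + (lane // 4))) {0,1,2,3,4,5,6,7,8,9,10,11,12,13,14,15,16,17,18,19,20,21,22,23,24,25,26,27,28,29,30,31}
step 13: z <- (z + lane)              {0,1,2,3,4,5,6,7,8,9,10,11,12,13,14,15,16,17,18,19,20,21,22,23,24,25,26,27,28,29,30,31}
step 14: x <- (x + 1)                 {0,1,2,3,4,5,6,7,8,9,10,11,12,13,14,15,16,17,18,19,20,21,22,23,24,25,26,27,28,29,30,31}
step 15: eval (x < (4 + (lane // 4))) {0,1,2,3,4,5,6,7,8,9,10,11,12,13,14,15,16,17,18,19,20,21,22,23,24,25,26,27,28,29,30,31}
step 16: z <- (z + lane)              {4,5,6,7,8,9,10,11,12,13,14,15,16,17,18,19,20,21,22,23,24,25,26,27,28,29,30,31}
step 17: x <- (x + 1)                 {4,5,6,7,8,9,10,11,12,13,14,15,16,17,18,19,20,21,22,23,24,25,26,27,28,29,30,31}
step 18: eval (x < (4 + (lane // 4))) {4,5,6,7,8,9,10,11,12,13,14,15,16,17,18,19,20,21,22,23,24,25,26,27,28,29,30,31}
step 19: z <- (z + lane)              {8,9,10,11,12,13,14,15,16,17,18,19,20,21,22,23,24,25,26,27,28,29,30,31}
step 20: x <- (x + 1)                 {8,9,10,11,12,13,14,15,16,17,18,19,20,21,22,23,24,25,26,27,28,29,30,31}
step 21: eval (x < (4 + (lane // 4))) {8,9,10,11,12,13,14,15,16,17,18,19,20,21,22,23,24,25,26,27,28,29,30,31}
step 22: z <- (z + lane)              {12,13,14,15,16,17,18,19,20,21,22,23,24,25,26,27,28,29,30,31}
step 23: x <- (x + 1)                 {12,13,14,15,16,17,18,19,20,21,22,23,24,25,26,27,28,29,30,31}
step 24: eval (x < (4 + (lane // 4))) {12,13,14,15,16,17,18,19,20,21,22,23,24,25,26,27,28,29,30,31}
step 25: z <- (z + lane)              {16,17,18,19,20,21,22,23,24,25,26,27,28,29,30,31}
step 26: x <- (x + 1)                 {16,17,18,19,20,21,22,23,24,25,26,27,28,29,30,31}
step 27: eval (x < (4 + (lane // 4))) {16,17,18,19,20,21,22,23,24,25,26,27,28,29,30,31}
step 28: z <- (z + lane)              {20,21,22,23,24,25,26,27,28,29,30,31}
step 29: x <- (x + 1)                 {20,21,22,23,24,25,26,27,28,29,30,31}
step 30: eval (x < (4 + (lane // 4))) {20,21,22,23,24,25,26,27,28,29,30,31}
step 31: z <- (z + lane)              {24,25,26,27,28,29,30,31}
step 32: x <- (x + 1)                 {24,25,26,27,28,29,30,31}
step 33: eval (x < (4 + (lane // 4))) {24,25,26,27,28,29,30,31}
step 34: z <- (z + lane)              {28,29,30,31}
step 35: x <- (x + 1)                 {28,29,30,31}
step 36: eval (x < (4 + (lane // 4))) {28,29,30,31}
step 37: x <- (lane * (lane + lane))  {0,1,2,3,4,5,6,7,8,9,10,11,12,13,14,15,16,17,18,19,20,21,22,23,24,25,26,27,28,29,30,31}

Answer: 38 steps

x: 0,2,8,18,32,50,72,98,128,162,200,242,288,338,392,450,512,578,648,722,800,882,968,1058,1152,1250,1352,1458,1568,1682,1800,1922
z: -6,-4,-2,0,14,17,21,24,36,40,45,49,66,71,77,82,104,110,117,123,150,157,165,172,204,212,221,229,266,275,285,294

steps = 38; useful = 792; efficiency = 792/1216 = 99/152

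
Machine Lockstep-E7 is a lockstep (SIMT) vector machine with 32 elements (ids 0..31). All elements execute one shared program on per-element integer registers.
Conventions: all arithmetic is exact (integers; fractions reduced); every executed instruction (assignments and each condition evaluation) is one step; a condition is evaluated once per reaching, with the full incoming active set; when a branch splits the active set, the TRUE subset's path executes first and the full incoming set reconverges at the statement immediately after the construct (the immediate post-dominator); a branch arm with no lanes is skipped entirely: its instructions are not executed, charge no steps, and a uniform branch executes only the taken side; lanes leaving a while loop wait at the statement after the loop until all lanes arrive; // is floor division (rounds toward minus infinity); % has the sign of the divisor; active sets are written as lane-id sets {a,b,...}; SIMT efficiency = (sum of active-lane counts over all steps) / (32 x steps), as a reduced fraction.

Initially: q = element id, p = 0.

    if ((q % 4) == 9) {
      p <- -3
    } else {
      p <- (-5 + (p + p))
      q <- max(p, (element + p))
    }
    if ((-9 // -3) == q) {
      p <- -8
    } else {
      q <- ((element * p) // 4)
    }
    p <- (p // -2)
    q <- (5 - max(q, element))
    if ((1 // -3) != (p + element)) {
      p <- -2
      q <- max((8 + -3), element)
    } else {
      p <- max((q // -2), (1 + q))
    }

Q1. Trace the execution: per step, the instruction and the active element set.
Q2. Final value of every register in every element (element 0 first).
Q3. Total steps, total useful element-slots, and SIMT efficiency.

step 0: eval ((q % 4) == 9)          {0,1,2,3,4,5,6,7,8,9,10,11,12,13,14,15,16,17,18,19,20,21,22,23,24,25,26,27,28,29,30,31}
step 1: p <- (-5 + (p + p))          {0,1,2,3,4,5,6,7,8,9,10,11,12,13,14,15,16,17,18,19,20,21,22,23,24,25,26,27,28,29,30,31}
step 2: q <- max(p, (element + p))   {0,1,2,3,4,5,6,7,8,9,10,11,12,13,14,15,16,17,18,19,20,21,22,23,24,25,26,27,28,29,30,31}
step 3: eval ((-9 // -3) == q)       {0,1,2,3,4,5,6,7,8,9,10,11,12,13,14,15,16,17,18,19,20,21,22,23,24,25,26,27,28,29,30,31}
step 4: p <- -8                      {8}
step 5: q <- ((element * p) // 4)    {0,1,2,3,4,5,6,7,9,10,11,12,13,14,15,16,17,18,19,20,21,22,23,24,25,26,27,28,29,30,31}
step 6: p <- (p // -2)               {0,1,2,3,4,5,6,7,8,9,10,11,12,13,14,15,16,17,18,19,20,21,22,23,24,25,26,27,28,29,30,31}
step 7: q <- (5 - max(q, element))   {0,1,2,3,4,5,6,7,8,9,10,11,12,13,14,15,16,17,18,19,20,21,22,23,24,25,26,27,28,29,30,31}
step 8: eval ((1 // -3) != (p + element)) {0,1,2,3,4,5,6,7,8,9,10,11,12,13,14,15,16,17,18,19,20,21,22,23,24,25,26,27,28,29,30,31}
step 9: p <- -2                      {0,1,2,3,4,5,6,7,8,9,10,11,12,13,14,15,16,17,18,19,20,21,22,23,24,25,26,27,28,29,30,31}
step 10: q <- max((8 + -3), element)  {0,1,2,3,4,5,6,7,8,9,10,11,12,13,14,15,16,17,18,19,20,21,22,23,24,25,26,27,28,29,30,31}

Answer: 11 steps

q: 5,5,5,5,5,5,6,7,8,9,10,11,12,13,14,15,16,17,18,19,20,21,22,23,24,25,26,27,28,29,30,31
p: -2,-2,-2,-2,-2,-2,-2,-2,-2,-2,-2,-2,-2,-2,-2,-2,-2,-2,-2,-2,-2,-2,-2,-2,-2,-2,-2,-2,-2,-2,-2,-2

steps = 11; useful = 320; efficiency = 320/352 = 10/11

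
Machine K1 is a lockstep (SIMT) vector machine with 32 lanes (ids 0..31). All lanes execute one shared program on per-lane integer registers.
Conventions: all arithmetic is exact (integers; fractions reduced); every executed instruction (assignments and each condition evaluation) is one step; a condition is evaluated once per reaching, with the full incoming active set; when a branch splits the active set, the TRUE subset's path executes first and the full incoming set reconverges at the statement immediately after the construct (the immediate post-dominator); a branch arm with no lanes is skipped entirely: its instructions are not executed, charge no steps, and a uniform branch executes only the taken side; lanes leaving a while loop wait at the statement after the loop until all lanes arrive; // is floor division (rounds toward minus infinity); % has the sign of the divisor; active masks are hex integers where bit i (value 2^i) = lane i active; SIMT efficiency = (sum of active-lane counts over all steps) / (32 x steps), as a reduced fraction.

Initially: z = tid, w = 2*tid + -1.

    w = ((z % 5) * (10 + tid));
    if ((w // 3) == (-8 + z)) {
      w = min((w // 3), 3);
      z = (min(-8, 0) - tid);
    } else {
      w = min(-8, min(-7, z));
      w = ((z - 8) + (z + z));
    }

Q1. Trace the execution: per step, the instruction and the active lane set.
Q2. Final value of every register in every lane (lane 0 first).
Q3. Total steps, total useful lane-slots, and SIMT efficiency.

step 0: w <- ((z % 5) * (10 + tid))  0xffffffff
step 1: eval ((w // 3) == (-8 + z))  0xffffffff
step 2: w <- min((w // 3), 3)        0x00010000
step 3: z <- (min(-8, 0) - tid)      0x00010000
step 4: w <- min(-8, min(-7, z))     0xfffeffff
step 5: w <- ((z - 8) + (z + z))     0xfffeffff

Answer: 6 steps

z: 0,1,2,3,4,5,6,7,8,9,10,11,12,13,14,15,-24,17,18,19,20,21,22,23,24,25,26,27,28,29,30,31
w: -8,-5,-2,1,4,7,10,13,16,19,22,25,28,31,34,37,3,43,46,49,52,55,58,61,64,67,70,73,76,79,82,85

steps = 6; useful = 128; efficiency = 128/192 = 2/3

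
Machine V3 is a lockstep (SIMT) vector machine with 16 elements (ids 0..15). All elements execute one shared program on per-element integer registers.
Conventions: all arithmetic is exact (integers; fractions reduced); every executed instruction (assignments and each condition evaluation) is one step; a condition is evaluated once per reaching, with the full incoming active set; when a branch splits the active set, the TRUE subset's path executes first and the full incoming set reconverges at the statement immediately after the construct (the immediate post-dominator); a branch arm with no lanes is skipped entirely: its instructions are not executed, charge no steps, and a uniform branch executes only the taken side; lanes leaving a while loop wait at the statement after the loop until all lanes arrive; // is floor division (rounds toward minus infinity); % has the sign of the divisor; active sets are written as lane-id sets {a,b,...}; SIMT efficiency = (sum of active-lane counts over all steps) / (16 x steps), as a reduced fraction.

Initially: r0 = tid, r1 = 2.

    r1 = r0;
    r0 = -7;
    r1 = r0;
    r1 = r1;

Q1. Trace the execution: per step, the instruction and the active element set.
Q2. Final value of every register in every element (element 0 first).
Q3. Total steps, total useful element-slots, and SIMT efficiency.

step 0: r1 <- r0                     {0,1,2,3,4,5,6,7,8,9,10,11,12,13,14,15}
step 1: r0 <- -7                     {0,1,2,3,4,5,6,7,8,9,10,11,12,13,14,15}
step 2: r1 <- r0                     {0,1,2,3,4,5,6,7,8,9,10,11,12,13,14,15}
step 3: r1 <- r1                     {0,1,2,3,4,5,6,7,8,9,10,11,12,13,14,15}

Answer: 4 steps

r0: -7,-7,-7,-7,-7,-7,-7,-7,-7,-7,-7,-7,-7,-7,-7,-7
r1: -7,-7,-7,-7,-7,-7,-7,-7,-7,-7,-7,-7,-7,-7,-7,-7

steps = 4; useful = 64; efficiency = 64/64 = 1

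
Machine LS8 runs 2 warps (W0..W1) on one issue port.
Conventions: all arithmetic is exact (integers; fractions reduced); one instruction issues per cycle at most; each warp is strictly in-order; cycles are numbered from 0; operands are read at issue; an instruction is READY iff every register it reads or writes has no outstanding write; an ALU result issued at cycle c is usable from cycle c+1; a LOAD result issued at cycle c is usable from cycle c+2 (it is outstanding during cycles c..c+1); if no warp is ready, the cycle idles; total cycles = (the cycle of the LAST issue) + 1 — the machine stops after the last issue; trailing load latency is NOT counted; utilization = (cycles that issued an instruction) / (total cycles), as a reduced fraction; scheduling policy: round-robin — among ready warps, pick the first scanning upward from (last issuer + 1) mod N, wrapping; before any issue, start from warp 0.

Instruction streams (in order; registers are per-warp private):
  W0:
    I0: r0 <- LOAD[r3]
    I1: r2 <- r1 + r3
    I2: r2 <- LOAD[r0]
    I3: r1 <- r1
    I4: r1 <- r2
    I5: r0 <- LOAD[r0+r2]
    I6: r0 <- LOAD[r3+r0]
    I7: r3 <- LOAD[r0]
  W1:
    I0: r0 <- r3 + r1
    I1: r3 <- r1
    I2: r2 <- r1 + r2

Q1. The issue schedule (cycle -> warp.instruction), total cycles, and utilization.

cycle 0: W0.I0
cycle 1: W1.I0
cycle 2: W0.I1
cycle 3: W1.I1
cycle 4: W0.I2
cycle 5: W1.I2
cycle 6: W0.I3
cycle 7: W0.I4
cycle 8: W0.I5
cycle 9: idle
cycle 10: W0.I6
cycle 11: idle
cycle 12: W0.I7

Answer: 13 cycles, utilization 11/13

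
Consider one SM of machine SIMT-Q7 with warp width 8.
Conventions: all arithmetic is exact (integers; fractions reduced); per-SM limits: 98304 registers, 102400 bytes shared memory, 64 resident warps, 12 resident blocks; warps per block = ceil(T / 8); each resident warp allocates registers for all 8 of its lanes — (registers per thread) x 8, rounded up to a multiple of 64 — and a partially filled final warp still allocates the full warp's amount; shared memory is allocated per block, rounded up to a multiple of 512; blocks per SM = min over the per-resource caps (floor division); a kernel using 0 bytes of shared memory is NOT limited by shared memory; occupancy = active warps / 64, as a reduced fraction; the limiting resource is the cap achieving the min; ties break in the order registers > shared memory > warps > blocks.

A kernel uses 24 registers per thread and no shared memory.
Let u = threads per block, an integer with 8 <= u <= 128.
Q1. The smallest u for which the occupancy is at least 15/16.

Answer: u = 33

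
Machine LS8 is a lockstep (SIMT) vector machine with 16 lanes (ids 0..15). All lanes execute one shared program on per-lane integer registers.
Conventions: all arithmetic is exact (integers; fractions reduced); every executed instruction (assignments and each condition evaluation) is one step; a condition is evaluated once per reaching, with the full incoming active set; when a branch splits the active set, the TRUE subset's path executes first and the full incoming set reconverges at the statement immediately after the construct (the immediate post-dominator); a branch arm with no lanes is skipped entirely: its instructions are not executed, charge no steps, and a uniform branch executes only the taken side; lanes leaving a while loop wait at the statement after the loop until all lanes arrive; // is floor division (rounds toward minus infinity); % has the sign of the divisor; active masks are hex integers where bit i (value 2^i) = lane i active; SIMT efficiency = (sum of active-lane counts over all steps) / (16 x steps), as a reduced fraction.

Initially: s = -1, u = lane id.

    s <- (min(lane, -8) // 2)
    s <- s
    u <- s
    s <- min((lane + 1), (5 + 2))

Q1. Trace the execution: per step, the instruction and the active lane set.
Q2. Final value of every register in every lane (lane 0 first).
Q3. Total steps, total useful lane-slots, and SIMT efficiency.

step 0: s <- (min(lane, -8) // 2)    0xffff
step 1: s <- s                       0xffff
step 2: u <- s                       0xffff
step 3: s <- min((lane + 1), (5 + 2)) 0xffff

Answer: 4 steps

s: 1,2,3,4,5,6,7,7,7,7,7,7,7,7,7,7
u: -4,-4,-4,-4,-4,-4,-4,-4,-4,-4,-4,-4,-4,-4,-4,-4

steps = 4; useful = 64; efficiency = 64/64 = 1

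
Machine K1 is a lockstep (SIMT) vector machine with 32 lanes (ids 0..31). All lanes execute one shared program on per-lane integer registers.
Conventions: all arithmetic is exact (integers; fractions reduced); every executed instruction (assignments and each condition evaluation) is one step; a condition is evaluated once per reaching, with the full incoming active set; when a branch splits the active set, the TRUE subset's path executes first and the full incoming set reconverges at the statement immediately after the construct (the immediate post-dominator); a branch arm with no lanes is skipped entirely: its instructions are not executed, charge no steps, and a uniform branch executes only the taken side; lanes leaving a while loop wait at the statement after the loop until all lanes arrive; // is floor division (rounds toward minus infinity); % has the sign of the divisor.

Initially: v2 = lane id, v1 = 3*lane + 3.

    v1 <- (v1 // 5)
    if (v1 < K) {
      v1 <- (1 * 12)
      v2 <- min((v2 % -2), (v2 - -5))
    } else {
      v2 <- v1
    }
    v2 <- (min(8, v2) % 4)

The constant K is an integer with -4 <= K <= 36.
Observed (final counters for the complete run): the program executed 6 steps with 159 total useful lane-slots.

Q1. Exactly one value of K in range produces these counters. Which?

Answer: K = 19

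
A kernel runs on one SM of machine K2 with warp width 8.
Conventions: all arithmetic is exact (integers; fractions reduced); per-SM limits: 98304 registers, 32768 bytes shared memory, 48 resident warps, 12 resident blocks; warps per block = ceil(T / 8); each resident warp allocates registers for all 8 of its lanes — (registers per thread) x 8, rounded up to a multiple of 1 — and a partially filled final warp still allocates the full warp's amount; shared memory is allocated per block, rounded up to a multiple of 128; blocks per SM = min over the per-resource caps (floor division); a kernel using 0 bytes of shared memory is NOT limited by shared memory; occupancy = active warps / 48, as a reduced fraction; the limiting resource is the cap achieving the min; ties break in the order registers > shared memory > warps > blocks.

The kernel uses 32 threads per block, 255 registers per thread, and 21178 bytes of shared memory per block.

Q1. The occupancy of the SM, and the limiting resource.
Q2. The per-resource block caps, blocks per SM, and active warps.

Answer: occupancy 1/12, limited by shared memory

registers: 12 blocks
shared memory: 1 block
warps: 12 blocks
blocks: 12 blocks

Answer: 1 block, 4 active warps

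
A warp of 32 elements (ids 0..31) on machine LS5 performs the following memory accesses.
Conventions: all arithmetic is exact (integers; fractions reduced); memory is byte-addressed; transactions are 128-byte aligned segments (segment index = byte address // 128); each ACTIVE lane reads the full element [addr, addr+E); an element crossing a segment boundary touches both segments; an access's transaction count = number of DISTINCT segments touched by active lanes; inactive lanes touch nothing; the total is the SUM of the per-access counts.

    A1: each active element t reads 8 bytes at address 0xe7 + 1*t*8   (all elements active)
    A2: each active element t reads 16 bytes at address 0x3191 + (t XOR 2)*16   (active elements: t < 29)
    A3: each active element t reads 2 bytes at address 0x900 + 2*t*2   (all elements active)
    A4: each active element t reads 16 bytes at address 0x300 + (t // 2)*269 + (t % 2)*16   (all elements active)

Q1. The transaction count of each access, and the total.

A1: 3 transactions
A2: 5 transactions
A3: 1 transaction
A4: 18 transactions

Answer: 3,5,1,18; total 27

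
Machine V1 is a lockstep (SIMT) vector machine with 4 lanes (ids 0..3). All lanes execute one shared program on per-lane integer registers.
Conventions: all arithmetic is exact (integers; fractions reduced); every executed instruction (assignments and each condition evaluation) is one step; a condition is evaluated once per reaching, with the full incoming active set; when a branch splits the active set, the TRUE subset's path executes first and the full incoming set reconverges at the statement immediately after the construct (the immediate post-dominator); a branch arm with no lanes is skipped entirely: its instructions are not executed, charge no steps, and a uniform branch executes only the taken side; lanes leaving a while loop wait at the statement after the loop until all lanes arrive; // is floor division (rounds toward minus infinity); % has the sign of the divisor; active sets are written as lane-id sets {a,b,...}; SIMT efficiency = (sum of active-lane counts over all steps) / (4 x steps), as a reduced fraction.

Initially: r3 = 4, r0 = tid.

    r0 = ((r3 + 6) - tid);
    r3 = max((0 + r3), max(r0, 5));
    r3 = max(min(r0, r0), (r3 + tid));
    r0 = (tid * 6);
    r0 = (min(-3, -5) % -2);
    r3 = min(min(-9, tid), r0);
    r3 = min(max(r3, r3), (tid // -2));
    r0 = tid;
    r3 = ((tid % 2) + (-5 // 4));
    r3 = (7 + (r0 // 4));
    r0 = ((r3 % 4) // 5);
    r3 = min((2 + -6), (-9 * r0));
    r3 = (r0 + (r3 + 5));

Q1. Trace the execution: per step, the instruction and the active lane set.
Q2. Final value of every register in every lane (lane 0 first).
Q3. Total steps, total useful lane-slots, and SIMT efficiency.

step 0: r0 <- ((r3 + 6) - tid)       {0,1,2,3}
step 1: r3 <- max((0 + r3), max(r0, 5)) {0,1,2,3}
step 2: r3 <- max(min(r0, r0), (r3 + tid)) {0,1,2,3}
step 3: r0 <- (tid * 6)              {0,1,2,3}
step 4: r0 <- (min(-3, -5) % -2)     {0,1,2,3}
step 5: r3 <- min(min(-9, tid), r0)  {0,1,2,3}
step 6: r3 <- min(max(r3, r3), (tid // -2)) {0,1,2,3}
step 7: r0 <- tid                    {0,1,2,3}
step 8: r3 <- ((tid % 2) + (-5 // 4)) {0,1,2,3}
step 9: r3 <- (7 + (r0 // 4))        {0,1,2,3}
step 10: r0 <- ((r3 % 4) // 5)        {0,1,2,3}
step 11: r3 <- min((2 + -6), (-9 * r0)) {0,1,2,3}
step 12: r3 <- (r0 + (r3 + 5))        {0,1,2,3}

Answer: 13 steps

r3: 1,1,1,1
r0: 0,0,0,0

steps = 13; useful = 52; efficiency = 52/52 = 1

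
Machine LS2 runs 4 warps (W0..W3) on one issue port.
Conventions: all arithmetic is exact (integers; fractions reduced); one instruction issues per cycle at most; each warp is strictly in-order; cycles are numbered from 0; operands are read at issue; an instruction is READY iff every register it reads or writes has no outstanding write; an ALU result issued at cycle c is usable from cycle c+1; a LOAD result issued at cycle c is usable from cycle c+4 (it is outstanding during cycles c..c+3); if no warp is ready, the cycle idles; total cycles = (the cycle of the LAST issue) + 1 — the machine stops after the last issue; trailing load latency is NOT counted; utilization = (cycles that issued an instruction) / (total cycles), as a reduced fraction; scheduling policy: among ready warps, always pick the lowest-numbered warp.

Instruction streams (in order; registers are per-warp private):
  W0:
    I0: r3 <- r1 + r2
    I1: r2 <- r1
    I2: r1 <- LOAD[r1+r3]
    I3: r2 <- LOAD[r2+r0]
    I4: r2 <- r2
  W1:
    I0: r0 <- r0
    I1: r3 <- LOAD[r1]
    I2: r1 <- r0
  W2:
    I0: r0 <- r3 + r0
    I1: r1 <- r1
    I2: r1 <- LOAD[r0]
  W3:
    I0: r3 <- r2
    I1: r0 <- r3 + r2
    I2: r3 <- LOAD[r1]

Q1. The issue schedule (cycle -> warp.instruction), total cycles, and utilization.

cycle 0: W0.I0
cycle 1: W0.I1
cycle 2: W0.I2
cycle 3: W0.I3
cycle 4: W1.I0
cycle 5: W1.I1
cycle 6: W1.I2
cycle 7: W0.I4
cycle 8: W2.I0
cycle 9: W2.I1
cycle 10: W2.I2
cycle 11: W3.I0
cycle 12: W3.I1
cycle 13: W3.I2

Answer: 14 cycles, utilization 1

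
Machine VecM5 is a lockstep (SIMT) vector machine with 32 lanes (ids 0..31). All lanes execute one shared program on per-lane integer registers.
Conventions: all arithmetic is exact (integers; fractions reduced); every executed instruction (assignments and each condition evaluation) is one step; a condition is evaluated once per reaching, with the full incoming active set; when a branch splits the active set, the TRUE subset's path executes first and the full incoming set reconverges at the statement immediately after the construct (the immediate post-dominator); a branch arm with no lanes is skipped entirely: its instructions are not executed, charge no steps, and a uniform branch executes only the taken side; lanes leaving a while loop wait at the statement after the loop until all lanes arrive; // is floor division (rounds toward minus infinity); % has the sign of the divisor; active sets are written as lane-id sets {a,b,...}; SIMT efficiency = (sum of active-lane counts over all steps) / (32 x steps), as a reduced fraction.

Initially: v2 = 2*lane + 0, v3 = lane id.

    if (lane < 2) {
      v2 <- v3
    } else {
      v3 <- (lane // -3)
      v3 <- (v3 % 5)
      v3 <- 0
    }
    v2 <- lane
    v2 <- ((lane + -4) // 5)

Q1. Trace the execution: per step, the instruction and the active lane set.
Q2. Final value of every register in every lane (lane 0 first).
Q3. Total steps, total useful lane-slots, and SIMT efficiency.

step 0: eval (lane < 2)              {0,1,2,3,4,5,6,7,8,9,10,11,12,13,14,15,16,17,18,19,20,21,22,23,24,25,26,27,28,29,30,31}
step 1: v2 <- v3                     {0,1}
step 2: v3 <- (lane // -3)           {2,3,4,5,6,7,8,9,10,11,12,13,14,15,16,17,18,19,20,21,22,23,24,25,26,27,28,29,30,31}
step 3: v3 <- (v3 % 5)               {2,3,4,5,6,7,8,9,10,11,12,13,14,15,16,17,18,19,20,21,22,23,24,25,26,27,28,29,30,31}
step 4: v3 <- 0                      {2,3,4,5,6,7,8,9,10,11,12,13,14,15,16,17,18,19,20,21,22,23,24,25,26,27,28,29,30,31}
step 5: v2 <- lane                   {0,1,2,3,4,5,6,7,8,9,10,11,12,13,14,15,16,17,18,19,20,21,22,23,24,25,26,27,28,29,30,31}
step 6: v2 <- ((lane + -4) // 5)     {0,1,2,3,4,5,6,7,8,9,10,11,12,13,14,15,16,17,18,19,20,21,22,23,24,25,26,27,28,29,30,31}

Answer: 7 steps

v2: -1,-1,-1,-1,0,0,0,0,0,1,1,1,1,1,2,2,2,2,2,3,3,3,3,3,4,4,4,4,4,5,5,5
v3: 0,1,0,0,0,0,0,0,0,0,0,0,0,0,0,0,0,0,0,0,0,0,0,0,0,0,0,0,0,0,0,0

steps = 7; useful = 188; efficiency = 188/224 = 47/56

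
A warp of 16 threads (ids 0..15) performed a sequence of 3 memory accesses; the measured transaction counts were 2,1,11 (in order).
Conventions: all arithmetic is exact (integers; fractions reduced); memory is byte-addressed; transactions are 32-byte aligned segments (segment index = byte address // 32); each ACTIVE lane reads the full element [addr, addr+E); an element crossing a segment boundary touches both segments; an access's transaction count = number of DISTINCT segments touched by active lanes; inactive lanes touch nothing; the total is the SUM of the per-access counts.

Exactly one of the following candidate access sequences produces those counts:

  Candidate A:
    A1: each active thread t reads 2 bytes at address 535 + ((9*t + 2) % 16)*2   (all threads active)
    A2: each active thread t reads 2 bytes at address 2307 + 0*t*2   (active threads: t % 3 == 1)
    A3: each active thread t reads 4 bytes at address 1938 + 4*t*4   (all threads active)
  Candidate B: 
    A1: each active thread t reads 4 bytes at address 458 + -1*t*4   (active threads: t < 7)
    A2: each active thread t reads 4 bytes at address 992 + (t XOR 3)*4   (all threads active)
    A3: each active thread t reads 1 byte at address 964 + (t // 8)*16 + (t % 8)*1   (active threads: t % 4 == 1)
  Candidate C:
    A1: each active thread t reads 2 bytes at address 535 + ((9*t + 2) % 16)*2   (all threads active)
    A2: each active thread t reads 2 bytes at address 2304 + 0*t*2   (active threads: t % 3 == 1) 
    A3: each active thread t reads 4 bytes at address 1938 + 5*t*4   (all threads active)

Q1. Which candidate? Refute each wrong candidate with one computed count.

A: A3 gives 9 transactions, not 11
B: A2 gives 2 transactions, not 1
C: all counts match (2,1,11)

Answer: C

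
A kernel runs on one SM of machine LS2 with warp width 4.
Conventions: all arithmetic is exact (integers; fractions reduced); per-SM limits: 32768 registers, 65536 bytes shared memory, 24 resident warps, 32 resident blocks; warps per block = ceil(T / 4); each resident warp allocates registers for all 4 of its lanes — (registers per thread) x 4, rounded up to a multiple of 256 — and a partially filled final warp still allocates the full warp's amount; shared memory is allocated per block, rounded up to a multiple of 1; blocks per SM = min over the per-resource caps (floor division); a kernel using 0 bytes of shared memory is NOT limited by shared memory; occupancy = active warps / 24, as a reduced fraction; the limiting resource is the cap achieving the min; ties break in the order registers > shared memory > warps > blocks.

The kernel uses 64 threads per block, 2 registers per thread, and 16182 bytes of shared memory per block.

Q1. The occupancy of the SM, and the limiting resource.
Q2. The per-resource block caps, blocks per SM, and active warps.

Answer: occupancy 2/3, limited by warps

registers: 8 blocks
shared memory: 4 blocks
warps: 1 block
blocks: 32 blocks

Answer: 1 block, 16 active warps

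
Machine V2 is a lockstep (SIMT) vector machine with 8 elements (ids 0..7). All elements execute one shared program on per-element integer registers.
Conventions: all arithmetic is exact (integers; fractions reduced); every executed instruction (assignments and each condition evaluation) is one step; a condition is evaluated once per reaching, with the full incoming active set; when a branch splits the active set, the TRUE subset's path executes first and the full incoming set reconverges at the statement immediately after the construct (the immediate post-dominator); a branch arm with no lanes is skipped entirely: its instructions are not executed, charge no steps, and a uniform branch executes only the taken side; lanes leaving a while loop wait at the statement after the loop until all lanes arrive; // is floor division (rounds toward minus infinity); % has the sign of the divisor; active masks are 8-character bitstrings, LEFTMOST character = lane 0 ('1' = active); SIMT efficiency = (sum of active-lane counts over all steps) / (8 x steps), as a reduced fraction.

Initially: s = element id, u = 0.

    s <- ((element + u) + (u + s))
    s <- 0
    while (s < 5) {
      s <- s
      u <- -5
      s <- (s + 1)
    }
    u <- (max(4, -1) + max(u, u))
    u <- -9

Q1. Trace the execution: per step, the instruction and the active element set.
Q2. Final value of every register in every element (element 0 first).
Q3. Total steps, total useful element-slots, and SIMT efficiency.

step 0: s <- ((element + u) + (u + s)) 11111111
step 1: s <- 0                       11111111
step 2: eval (s < 5)                 11111111
step 3: s <- s                       11111111
step 4: u <- -5                      11111111
step 5: s <- (s + 1)                 11111111
step 6: eval (s < 5)                 11111111
step 7: s <- s                       11111111
step 8: u <- -5                      11111111
step 9: s <- (s + 1)                 11111111
step 10: eval (s < 5)                 11111111
step 11: s <- s                       11111111
step 12: u <- -5                      11111111
step 13: s <- (s + 1)                 11111111
step 14: eval (s < 5)                 11111111
step 15: s <- s                       11111111
step 16: u <- -5                      11111111
step 17: s <- (s + 1)                 11111111
step 18: eval (s < 5)                 11111111
step 19: s <- s                       11111111
step 20: u <- -5                      11111111
step 21: s <- (s + 1)                 11111111
step 22: eval (s < 5)                 11111111
step 23: u <- (max(4, -1) + max(u, u)) 11111111
step 24: u <- -9                      11111111

Answer: 25 steps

s: 5,5,5,5,5,5,5,5
u: -9,-9,-9,-9,-9,-9,-9,-9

steps = 25; useful = 200; efficiency = 200/200 = 1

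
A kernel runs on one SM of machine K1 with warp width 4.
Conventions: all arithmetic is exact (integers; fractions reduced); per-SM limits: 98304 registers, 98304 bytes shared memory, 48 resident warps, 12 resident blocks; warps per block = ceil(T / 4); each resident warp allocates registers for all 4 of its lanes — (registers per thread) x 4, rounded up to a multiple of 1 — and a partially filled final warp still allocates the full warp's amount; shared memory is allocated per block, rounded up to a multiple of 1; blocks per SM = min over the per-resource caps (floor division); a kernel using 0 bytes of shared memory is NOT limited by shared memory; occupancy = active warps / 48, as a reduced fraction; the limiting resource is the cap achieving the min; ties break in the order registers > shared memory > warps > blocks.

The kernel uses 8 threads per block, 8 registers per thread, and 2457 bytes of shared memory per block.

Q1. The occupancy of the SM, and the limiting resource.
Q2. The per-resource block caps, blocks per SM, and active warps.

Answer: occupancy 1/2, limited by blocks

registers: 1536 blocks
shared memory: 40 blocks
warps: 24 blocks
blocks: 12 blocks

Answer: 12 blocks, 24 active warps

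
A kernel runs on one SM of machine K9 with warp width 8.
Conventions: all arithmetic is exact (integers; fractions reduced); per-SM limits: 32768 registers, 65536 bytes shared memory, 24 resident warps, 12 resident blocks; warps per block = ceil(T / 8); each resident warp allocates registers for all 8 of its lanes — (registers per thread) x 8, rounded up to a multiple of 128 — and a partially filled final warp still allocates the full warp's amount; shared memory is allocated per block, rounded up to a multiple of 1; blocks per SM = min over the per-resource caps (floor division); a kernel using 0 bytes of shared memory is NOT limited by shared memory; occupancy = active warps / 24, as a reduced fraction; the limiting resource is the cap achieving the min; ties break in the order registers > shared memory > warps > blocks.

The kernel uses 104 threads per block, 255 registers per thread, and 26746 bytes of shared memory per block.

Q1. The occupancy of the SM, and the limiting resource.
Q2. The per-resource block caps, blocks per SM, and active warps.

Answer: occupancy 13/24, limited by registers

registers: 1 block
shared memory: 2 blocks
warps: 1 block
blocks: 12 blocks

Answer: 1 block, 13 active warps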